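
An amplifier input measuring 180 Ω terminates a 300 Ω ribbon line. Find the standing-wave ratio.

For a purely resistive load, VSWR = R_L/Z_0 or Z_0/R_L (whichever > 1) = 300/180

VSWR ≈ 1.67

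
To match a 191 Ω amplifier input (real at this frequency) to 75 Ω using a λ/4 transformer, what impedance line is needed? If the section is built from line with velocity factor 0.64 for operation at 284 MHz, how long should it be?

Z_qwt = √(Z_0·R_L) = √(75 × 191) = √14320
λ = 0.64·c/f = 0.676 m, so l = λ/4 = 0.169 m

Z_qwt ≈ 120 Ω; length ≈ 16.9 cm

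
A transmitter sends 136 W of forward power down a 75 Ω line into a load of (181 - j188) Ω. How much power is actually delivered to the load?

P_delivered ≈ 73.2 W

|Γ| = |(106 − j188)/(256 − j188)| = 0.68
|Γ|² = 0.462
P_refl = |Γ|²·P_inc = 62.8 W, P_del = (1 − |Γ|²)·P_inc = 73.2 W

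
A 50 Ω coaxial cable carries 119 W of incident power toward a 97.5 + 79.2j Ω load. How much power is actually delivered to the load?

P_delivered ≈ 82.8 W

|Γ| = |(47.5 + j79.2)/(147.5 + j79.2)| = 0.552
|Γ|² = 0.304
P_refl = |Γ|²·P_inc = 36.2 W, P_del = (1 − |Γ|²)·P_inc = 82.8 W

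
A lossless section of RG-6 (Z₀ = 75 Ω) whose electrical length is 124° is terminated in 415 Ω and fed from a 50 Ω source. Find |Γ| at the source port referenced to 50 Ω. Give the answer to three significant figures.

|Γ| ≈ 0.675

tan(βl) = -1.48
Z_in = Z_0·(Z_L + jZ_0·tanβl)/(Z_0 + jZ_L·tanβl) = 19.4 + j48.2 Ω
Γ_s = (Z_in − Z_s)/(Z_in + Z_s) = (-30.6 + j48.2)/(69.4 + j48.2), |Γ_s| = 0.675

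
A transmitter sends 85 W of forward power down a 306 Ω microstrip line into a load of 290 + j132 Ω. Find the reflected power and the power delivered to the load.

|Γ| = |(-16 + j132)/(596 + j132)| = 0.218
|Γ|² = 0.0474
P_refl = |Γ|²·P_inc = 4.03 W, P_del = (1 − |Γ|²)·P_inc = 81 W

P_reflected ≈ 4.03 W; P_delivered ≈ 81 W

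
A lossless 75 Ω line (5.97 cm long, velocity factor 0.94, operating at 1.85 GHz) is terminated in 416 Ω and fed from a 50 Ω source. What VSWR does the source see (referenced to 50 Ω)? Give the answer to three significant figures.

VSWR ≈ 6.52

λ = v/f = 0.94·c / 1.85 GHz = 0.152 m
βl = 2π·l/λ = 2π × 0.392 = 141°
tan(βl) = -0.81
Z_in = Z_0·(Z_L + jZ_0·tanβl)/(Z_0 + jZ_L·tanβl) = 32.5 + j85.4 Ω
Γ_s = (Z_in − Z_s)/(Z_in + Z_s) = (-17.5 + j85.4)/(82.5 + j85.4), |Γ_s| = 0.734
VSWR = (1 + |Γ_s|)/(1 − |Γ_s|)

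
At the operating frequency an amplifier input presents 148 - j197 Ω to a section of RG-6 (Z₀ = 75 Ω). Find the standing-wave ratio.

VSWR ≈ 5.8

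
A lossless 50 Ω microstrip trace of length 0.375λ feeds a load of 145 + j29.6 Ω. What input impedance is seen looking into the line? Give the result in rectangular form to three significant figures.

βl = 2π × 0.375 = 135°
tan(βl) = tan(135°) = -1
Z_in = Z_0·(Z_L + jZ_0·tanβl)/(Z_0 + jZ_L·tanβl)
     = 50·(145 − j20.4)/(79.6 − j145)

Z_in ≈ 26.5 + j35.5 Ω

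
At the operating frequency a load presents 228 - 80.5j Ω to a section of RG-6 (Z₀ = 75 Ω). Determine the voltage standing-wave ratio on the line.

Γ = (Z_L − Z_0)/(Z_L + Z_0) = (153 − j80.5)/(303 − j80.5)
|Γ| = 173/314 = 0.551
VSWR = (1 + |Γ|)/(1 − |Γ|) = 1.55/0.449

VSWR ≈ 3.46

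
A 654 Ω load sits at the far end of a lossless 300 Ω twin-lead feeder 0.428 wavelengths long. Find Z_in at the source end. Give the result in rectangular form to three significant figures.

Z_in ≈ 381 + j258 Ω

βl = 2π × 0.428 = 154°
tan(βl) = tan(154°) = -0.486
Z_in = Z_0·(Z_L + jZ_0·tanβl)/(Z_0 + jZ_L·tanβl)
     = 300·(654 − j146)/(300 − j318)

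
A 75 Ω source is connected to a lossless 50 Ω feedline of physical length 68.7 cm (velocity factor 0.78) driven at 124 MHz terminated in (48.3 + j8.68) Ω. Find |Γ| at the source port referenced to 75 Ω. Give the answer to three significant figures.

|Γ| ≈ 0.283

λ = v/f = 0.78·c / 124 MHz = 1.89 m
βl = 2π·l/λ = 2π × 0.364 = 131°
tan(βl) = -1.15
Z_in = Z_0·(Z_L + jZ_0·tanβl)/(Z_0 + jZ_L·tanβl) = 42 − j1.82 Ω
Γ_s = (Z_in − Z_s)/(Z_in + Z_s) = (-33 − j1.82)/(117 − j1.82), |Γ_s| = 0.283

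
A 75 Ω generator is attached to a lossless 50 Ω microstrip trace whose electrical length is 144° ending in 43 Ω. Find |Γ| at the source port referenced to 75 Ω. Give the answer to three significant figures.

|Γ| ≈ 0.233

tan(βl) = -0.727
Z_in = Z_0·(Z_L + jZ_0·tanβl)/(Z_0 + jZ_L·tanβl) = 47.3 − j6.8 Ω
Γ_s = (Z_in − Z_s)/(Z_in + Z_s) = (-27.7 − j6.8)/(122 − j6.8), |Γ_s| = 0.233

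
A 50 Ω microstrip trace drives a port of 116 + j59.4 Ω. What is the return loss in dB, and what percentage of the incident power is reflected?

RL ≈ 5.96 dB; 25.4% of incident power reflected

Γ = (66 + j59.4)/(166 + j59.4), |Γ| = 0.504
RL = −20·log₁₀(0.504) = 5.96 dB
P_refl/P_inc = |Γ|² = 0.254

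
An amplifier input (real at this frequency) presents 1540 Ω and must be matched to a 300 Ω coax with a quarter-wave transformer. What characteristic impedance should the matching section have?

Z_qwt = √(Z_0·R_L) = √(300 × 1540) = √462000

Z_qwt ≈ 680 Ω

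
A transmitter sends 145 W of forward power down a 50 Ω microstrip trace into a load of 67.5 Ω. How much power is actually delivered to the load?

P_delivered ≈ 142 W

Γ = (67.5 − 50)/(67.5 + 50) = 0.149
|Γ|² = 0.0222
P_refl = |Γ|²·P_inc = 3.22 W, P_del = (1 − |Γ|²)·P_inc = 142 W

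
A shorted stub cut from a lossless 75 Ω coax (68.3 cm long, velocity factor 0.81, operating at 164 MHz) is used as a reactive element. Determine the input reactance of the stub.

λ = v/f = 0.81·c / 164 MHz = 1.48 m
βl = 2π·l/λ = 2π × 0.461 = 166°
tan(βl) = -0.25
For a shorted stub, Z_in = jZ_0·tan(βl)

X_in ≈ -18.8 Ω (capacitive)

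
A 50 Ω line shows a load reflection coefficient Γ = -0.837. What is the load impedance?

Z_L = Z_0·(1 + Γ)/(1 − Γ) = 50·(0.163)/(1.84)

Z_L ≈ 4.44 Ω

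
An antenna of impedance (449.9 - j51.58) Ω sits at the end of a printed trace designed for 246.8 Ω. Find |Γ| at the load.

|Γ| ≈ 0.3

Γ = (Z_L − Z_0)/(Z_L + Z_0) = (203.1 − j51.58)/(696.7 − j51.58)
|Γ| = 210/699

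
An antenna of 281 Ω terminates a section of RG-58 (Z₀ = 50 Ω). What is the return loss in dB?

RL ≈ 3.12 dB

Γ = (281 − 50)/(281 + 50) = 0.698
RL = −20·log₁₀|Γ| = −20·log₁₀(0.698)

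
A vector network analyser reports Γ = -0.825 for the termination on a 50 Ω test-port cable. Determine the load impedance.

Z_L = Z_0·(1 + Γ)/(1 − Γ) = 50·(0.175)/(1.82)

Z_L ≈ 4.79 Ω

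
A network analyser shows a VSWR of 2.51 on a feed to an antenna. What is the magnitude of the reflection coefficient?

|Γ| ≈ 0.43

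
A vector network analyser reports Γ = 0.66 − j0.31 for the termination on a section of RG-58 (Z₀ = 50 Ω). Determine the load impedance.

Z_L ≈ 111 − j146 Ω

Z_L = Z_0·(1 + Γ)/(1 − Γ) = 50·(1.66 − j0.31)/(0.34 + j0.31)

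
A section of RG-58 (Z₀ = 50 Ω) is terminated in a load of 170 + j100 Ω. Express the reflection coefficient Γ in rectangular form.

Γ ≈ 0.623 + j0.171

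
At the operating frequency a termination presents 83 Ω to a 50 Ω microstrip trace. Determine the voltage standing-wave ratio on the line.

VSWR ≈ 1.66

For a purely resistive load, VSWR = R_L/Z_0 or Z_0/R_L (whichever > 1) = 83/50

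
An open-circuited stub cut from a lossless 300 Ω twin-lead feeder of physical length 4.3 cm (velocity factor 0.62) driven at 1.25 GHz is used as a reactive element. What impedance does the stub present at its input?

Z_in ≈ +j75 Ω

λ = v/f = 0.62·c / 1.25 GHz = 0.149 m
βl = 2π·l/λ = 2π × 0.289 = 104°
tan(βl) = -4
For an open-circuited stub, Z_in = −jZ_0·cot(βl) = −jZ_0/tan(βl)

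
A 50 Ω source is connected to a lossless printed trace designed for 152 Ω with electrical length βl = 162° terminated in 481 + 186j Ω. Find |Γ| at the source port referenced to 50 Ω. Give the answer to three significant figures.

|Γ| ≈ 0.811

tan(βl) = -0.325
Z_in = Z_0·(Z_L + jZ_0·tanβl)/(Z_0 + jZ_L·tanβl) = 177 + j228 Ω
Γ_s = (Z_in − Z_s)/(Z_in + Z_s) = (127 + j228)/(227 + j228), |Γ_s| = 0.811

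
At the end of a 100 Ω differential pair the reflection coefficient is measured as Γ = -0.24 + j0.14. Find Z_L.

Z_L = Z_0·(1 + Γ)/(1 − Γ) = 100·(0.76 + j0.14)/(1.24 − j0.14)

Z_L ≈ 59.3 + j18 Ω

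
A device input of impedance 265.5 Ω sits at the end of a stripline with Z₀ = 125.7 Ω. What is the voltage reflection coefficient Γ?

Γ = (Z_L − Z_0)/(Z_L + Z_0) = (265.5 − 125.7)/(265.5 + 125.7) = 139.8/391.2

Γ = 0.357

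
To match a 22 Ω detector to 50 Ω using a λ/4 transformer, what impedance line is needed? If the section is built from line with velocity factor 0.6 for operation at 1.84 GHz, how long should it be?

Z_qwt ≈ 33.2 Ω; length ≈ 2.45 cm

Z_qwt = √(Z_0·R_L) = √(50 × 22) = √1100
λ = 0.6·c/f = 0.0978 m, so l = λ/4 = 0.0245 m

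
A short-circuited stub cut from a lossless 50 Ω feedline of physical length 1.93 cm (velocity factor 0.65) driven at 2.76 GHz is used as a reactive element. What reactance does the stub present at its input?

λ = v/f = 0.65·c / 2.76 GHz = 0.0707 m
βl = 2π·l/λ = 2π × 0.273 = 98.3°
tan(βl) = -6.82
For a short-circuited stub, Z_in = jZ_0·tan(βl)

X_in ≈ -341 Ω (capacitive)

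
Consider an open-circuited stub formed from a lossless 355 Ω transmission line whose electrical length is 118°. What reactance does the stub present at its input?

tan(βl) = -1.88
For an open-circuited stub, Z_in = −jZ_0·cot(βl) = −jZ_0/tan(βl)

X_in ≈ 189 Ω (inductive)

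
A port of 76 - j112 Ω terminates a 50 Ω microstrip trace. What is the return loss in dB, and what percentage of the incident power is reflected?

RL ≈ 3.32 dB; 46.5% of incident power reflected

Γ = (26 − j112)/(126 − j112), |Γ| = 0.682
RL = −20·log₁₀(0.682) = 3.32 dB
P_refl/P_inc = |Γ|² = 0.465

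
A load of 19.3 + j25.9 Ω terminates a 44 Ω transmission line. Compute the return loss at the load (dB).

RL ≈ 5.63 dB

Γ = (-24.7 + j25.9)/(63.3 + j25.9), |Γ| = 0.523
RL = −20·log₁₀|Γ| = −20·log₁₀(0.523)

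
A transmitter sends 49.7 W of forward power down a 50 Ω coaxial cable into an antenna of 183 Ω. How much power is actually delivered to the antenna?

Γ = (183 − 50)/(183 + 50) = 0.571
|Γ|² = 0.326
P_refl = |Γ|²·P_inc = 16.2 W, P_del = (1 − |Γ|²)·P_inc = 33.5 W

P_delivered ≈ 33.5 W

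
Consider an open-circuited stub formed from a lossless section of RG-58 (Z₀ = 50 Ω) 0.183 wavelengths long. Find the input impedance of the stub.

βl = 2π × 0.183 = 65.9°
tan(βl) = 2.23
For an open-circuited stub, Z_in = −jZ_0·cot(βl) = −jZ_0/tan(βl)

Z_in ≈ −j22.4 Ω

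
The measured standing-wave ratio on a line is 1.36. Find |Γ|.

|Γ| = (S − 1)/(S + 1) = (1.36 − 1)/(1.36 + 1) = 0.36/2.36

|Γ| ≈ 0.153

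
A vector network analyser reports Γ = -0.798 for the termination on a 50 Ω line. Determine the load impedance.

Z_L ≈ 5.62 Ω

Z_L = Z_0·(1 + Γ)/(1 − Γ) = 50·(0.202)/(1.8)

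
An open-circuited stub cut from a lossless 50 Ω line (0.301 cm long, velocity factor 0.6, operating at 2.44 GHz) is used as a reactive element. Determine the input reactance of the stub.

X_in ≈ -191 Ω (capacitive)

λ = v/f = 0.6·c / 2.44 GHz = 0.0738 m
βl = 2π·l/λ = 2π × 0.0408 = 14.7°
tan(βl) = 0.262
For an open-circuited stub, Z_in = −jZ_0·cot(βl) = −jZ_0/tan(βl)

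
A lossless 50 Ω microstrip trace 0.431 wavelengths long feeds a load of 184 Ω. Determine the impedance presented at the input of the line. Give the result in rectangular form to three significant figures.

Z_in ≈ 57.3 + j74.4 Ω

βl = 2π × 0.431 = 155°
tan(βl) = tan(155°) = -0.463
Z_in = Z_0·(Z_L + jZ_0·tanβl)/(Z_0 + jZ_L·tanβl)
     = 50·(184 − j23.1)/(50 − j85.2)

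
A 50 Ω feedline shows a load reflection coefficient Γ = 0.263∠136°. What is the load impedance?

Z_L ≈ 32.2 + j12.6 Ω

Z_L = Z_0·(1 + Γ)/(1 − Γ) = 50·(0.811 + j0.183)/(1.19 − j0.183)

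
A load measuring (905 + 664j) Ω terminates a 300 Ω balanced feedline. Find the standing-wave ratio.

Γ = (Z_L − Z_0)/(Z_L + Z_0) = (605 + j664)/(1205 + j664)
|Γ| = 898/1380 = 0.653
VSWR = (1 + |Γ|)/(1 − |Γ|) = 1.65/0.347

VSWR ≈ 4.76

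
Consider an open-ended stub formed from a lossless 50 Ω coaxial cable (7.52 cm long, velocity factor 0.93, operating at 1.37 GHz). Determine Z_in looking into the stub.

λ = v/f = 0.93·c / 1.37 GHz = 0.204 m
βl = 2π·l/λ = 2π × 0.369 = 133°
tan(βl) = -1.07
For an open-ended stub, Z_in = −jZ_0·cot(βl) = −jZ_0/tan(βl)

Z_in ≈ +j46.5 Ω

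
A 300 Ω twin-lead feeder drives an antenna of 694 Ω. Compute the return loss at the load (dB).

Γ = (694 − 300)/(694 + 300) = 0.396
RL = −20·log₁₀|Γ| = −20·log₁₀(0.396)

RL ≈ 8.04 dB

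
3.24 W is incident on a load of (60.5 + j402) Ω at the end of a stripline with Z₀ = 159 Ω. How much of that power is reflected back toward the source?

|Γ| = |(-98.5 + j402)/(219.5 + j402)| = 0.904
|Γ|² = 0.817
P_refl = |Γ|²·P_inc = 2.65 W, P_del = (1 − |Γ|²)·P_inc = 0.594 W

P_reflected ≈ 2.65 W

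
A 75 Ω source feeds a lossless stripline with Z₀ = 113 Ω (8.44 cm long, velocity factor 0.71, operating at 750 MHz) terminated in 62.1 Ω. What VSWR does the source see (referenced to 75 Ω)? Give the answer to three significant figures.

VSWR ≈ 2.64

λ = v/f = 0.71·c / 750 MHz = 0.284 m
βl = 2π·l/λ = 2π × 0.297 = 107°
tan(βl) = -3.27
Z_in = Z_0·(Z_L + jZ_0·tanβl)/(Z_0 + jZ_L·tanβl) = 172 − j60.9 Ω
Γ_s = (Z_in − Z_s)/(Z_in + Z_s) = (96.7 − j60.9)/(247 − j60.9), |Γ_s| = 0.45
VSWR = (1 + |Γ_s|)/(1 − |Γ_s|)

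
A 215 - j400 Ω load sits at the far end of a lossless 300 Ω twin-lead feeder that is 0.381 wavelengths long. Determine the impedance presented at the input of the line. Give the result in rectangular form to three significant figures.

Z_in ≈ 804 + j609 Ω

βl = 2π × 0.381 = 137°
tan(βl) = tan(137°) = -0.927
Z_in = Z_0·(Z_L + jZ_0·tanβl)/(Z_0 + jZ_L·tanβl)
     = 300·(215 − j678)/(-70.9 − j199)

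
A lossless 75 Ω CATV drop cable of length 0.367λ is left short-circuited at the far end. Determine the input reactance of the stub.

βl = 2π × 0.367 = 132°
tan(βl) = -1.11
For a short-circuited stub, Z_in = jZ_0·tan(βl)

X_in ≈ -82.9 Ω (capacitive)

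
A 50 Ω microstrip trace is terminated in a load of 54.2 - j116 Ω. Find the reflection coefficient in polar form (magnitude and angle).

Γ ≈ 0.744 ∠ -39.9°

Γ = (Z_L − Z_0)/(Z_L + Z_0) = (4.2 − j116)/(104.2 − j116)
|Γ| = 116/156 = 0.744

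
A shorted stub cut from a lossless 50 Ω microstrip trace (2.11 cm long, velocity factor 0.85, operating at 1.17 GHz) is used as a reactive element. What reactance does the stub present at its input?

λ = v/f = 0.85·c / 1.17 GHz = 0.218 m
βl = 2π·l/λ = 2π × 0.0968 = 34.9°
tan(βl) = 0.696
For a shorted stub, Z_in = jZ_0·tan(βl)

X_in ≈ 34.8 Ω (inductive)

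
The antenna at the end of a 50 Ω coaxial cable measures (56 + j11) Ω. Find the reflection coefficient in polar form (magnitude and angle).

Γ ≈ 0.118 ∠ 55.5°

Γ = (Z_L − Z_0)/(Z_L + Z_0) = (6 + j11)/(106 + j11)
|Γ| = 12.5/107 = 0.118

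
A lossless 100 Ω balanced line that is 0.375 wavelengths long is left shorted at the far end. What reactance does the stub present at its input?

X_in ≈ -100 Ω (capacitive)

βl = 2π × 0.375 = 135°
tan(βl) = -1
For a shorted stub, Z_in = jZ_0·tan(βl)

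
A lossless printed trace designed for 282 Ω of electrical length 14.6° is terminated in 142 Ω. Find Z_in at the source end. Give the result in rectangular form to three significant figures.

tan(βl) = tan(14.6°) = 0.26
Z_in = Z_0·(Z_L + jZ_0·tanβl)/(Z_0 + jZ_L·tanβl)
     = 282·(142 + j73.5)/(282 + j37)

Z_in ≈ 149 + j53.9 Ω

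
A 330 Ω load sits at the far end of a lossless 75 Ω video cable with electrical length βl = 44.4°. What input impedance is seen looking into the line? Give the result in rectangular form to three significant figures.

Z_in ≈ 33 − j68.9 Ω

tan(βl) = tan(44.4°) = 0.979
Z_in = Z_0·(Z_L + jZ_0·tanβl)/(Z_0 + jZ_L·tanβl)
     = 75·(330 + j73.4)/(75 + j323)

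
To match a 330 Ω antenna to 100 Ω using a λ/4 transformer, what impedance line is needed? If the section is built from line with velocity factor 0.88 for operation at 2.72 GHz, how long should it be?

Z_qwt ≈ 182 Ω; length ≈ 2.43 cm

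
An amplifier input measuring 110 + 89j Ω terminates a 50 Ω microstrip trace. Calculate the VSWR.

VSWR ≈ 3.83

Γ = (Z_L − Z_0)/(Z_L + Z_0) = (60 + j89)/(160 + j89)
|Γ| = 107/183 = 0.586
VSWR = (1 + |Γ|)/(1 − |Γ|) = 1.59/0.414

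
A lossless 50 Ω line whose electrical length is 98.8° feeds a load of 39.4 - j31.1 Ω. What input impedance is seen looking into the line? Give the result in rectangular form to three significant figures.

tan(βl) = tan(98.8°) = -6.46
Z_in = Z_0·(Z_L + jZ_0·tanβl)/(Z_0 + jZ_L·tanβl)
     = 50·(39.4 − j354)/(-151 − j255)

Z_in ≈ 48.1 + j36.2 Ω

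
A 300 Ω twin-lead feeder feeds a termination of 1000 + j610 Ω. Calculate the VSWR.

Γ = (Z_L − Z_0)/(Z_L + Z_0) = (700 + j610)/(1300 + j610)
|Γ| = 928/1440 = 0.647
VSWR = (1 + |Γ|)/(1 − |Γ|) = 1.65/0.353

VSWR ≈ 4.66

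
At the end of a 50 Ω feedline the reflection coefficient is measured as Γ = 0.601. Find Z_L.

Z_L ≈ 201 Ω

Z_L = Z_0·(1 + Γ)/(1 − Γ) = 50·(1.6)/(0.399)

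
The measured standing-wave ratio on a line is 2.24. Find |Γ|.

|Γ| = (S − 1)/(S + 1) = (2.24 − 1)/(2.24 + 1) = 1.24/3.24

|Γ| ≈ 0.383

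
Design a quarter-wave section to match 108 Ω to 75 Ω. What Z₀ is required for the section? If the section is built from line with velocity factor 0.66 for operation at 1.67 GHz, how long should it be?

Z_qwt ≈ 90 Ω; length ≈ 2.96 cm

Z_qwt = √(Z_0·R_L) = √(75 × 108) = √8100
λ = 0.66·c/f = 0.119 m, so l = λ/4 = 0.0296 m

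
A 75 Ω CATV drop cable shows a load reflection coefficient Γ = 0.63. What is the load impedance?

Z_L ≈ 330 Ω

Z_L = Z_0·(1 + Γ)/(1 − Γ) = 75·(1.63)/(0.37)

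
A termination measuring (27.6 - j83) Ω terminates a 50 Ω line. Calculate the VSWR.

Γ = (Z_L − Z_0)/(Z_L + Z_0) = (-22.4 − j83)/(77.6 − j83)
|Γ| = 86/114 = 0.757
VSWR = (1 + |Γ|)/(1 − |Γ|) = 1.76/0.243

VSWR ≈ 7.22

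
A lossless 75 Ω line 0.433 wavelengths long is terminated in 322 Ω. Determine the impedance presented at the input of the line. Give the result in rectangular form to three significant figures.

βl = 2π × 0.433 = 156°
tan(βl) = tan(156°) = -0.448
Z_in = Z_0·(Z_L + jZ_0·tanβl)/(Z_0 + jZ_L·tanβl)
     = 75·(322 − j33.6)/(75 − j144)

Z_in ≈ 82.3 + j125 Ω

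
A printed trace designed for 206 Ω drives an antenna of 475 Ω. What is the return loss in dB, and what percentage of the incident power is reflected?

RL ≈ 8.07 dB; 15.6% of incident power reflected

Γ = (475 − 206)/(475 + 206) = 0.395
RL = −20·log₁₀(0.395) = 8.07 dB
P_refl/P_inc = |Γ|² = 0.156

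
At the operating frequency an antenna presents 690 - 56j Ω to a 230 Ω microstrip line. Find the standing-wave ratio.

Γ = (Z_L − Z_0)/(Z_L + Z_0) = (460 − j56)/(920 − j56)
|Γ| = 463/922 = 0.503
VSWR = (1 + |Γ|)/(1 − |Γ|) = 1.5/0.497

VSWR ≈ 3.02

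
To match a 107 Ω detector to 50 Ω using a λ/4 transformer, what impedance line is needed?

Z_qwt = √(Z_0·R_L) = √(50 × 107) = √5350

Z_qwt ≈ 73.1 Ω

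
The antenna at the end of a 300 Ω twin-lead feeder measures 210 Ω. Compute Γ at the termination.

Γ = (Z_L − Z_0)/(Z_L + Z_0) = (210 − 300)/(210 + 300) = -90/510

Γ = -0.176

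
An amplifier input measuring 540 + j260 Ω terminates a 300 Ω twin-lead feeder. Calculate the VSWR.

VSWR ≈ 2.35

Γ = (Z_L − Z_0)/(Z_L + Z_0) = (240 + j260)/(840 + j260)
|Γ| = 354/879 = 0.402
VSWR = (1 + |Γ|)/(1 − |Γ|) = 1.4/0.598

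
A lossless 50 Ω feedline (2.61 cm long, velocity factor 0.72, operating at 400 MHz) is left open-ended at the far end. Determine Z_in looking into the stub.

λ = v/f = 0.72·c / 400 MHz = 0.54 m
βl = 2π·l/λ = 2π × 0.0483 = 17.4°
tan(βl) = 0.313
For an open-ended stub, Z_in = −jZ_0·cot(βl) = −jZ_0/tan(βl)

Z_in ≈ −j160 Ω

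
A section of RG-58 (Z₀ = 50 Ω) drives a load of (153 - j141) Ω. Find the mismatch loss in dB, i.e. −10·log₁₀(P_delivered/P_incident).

Γ = (103 − j141)/(203 − j141), |Γ| = 0.706
|Γ|² = 0.499, so P_del/P_inc = 1 − |Γ|² = 0.501
ML = −10·log₁₀(1 − |Γ|²)

mismatch loss ≈ 3 dB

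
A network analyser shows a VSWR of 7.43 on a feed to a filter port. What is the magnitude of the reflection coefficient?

|Γ| ≈ 0.763

|Γ| = (S − 1)/(S + 1) = (7.43 − 1)/(7.43 + 1) = 6.43/8.43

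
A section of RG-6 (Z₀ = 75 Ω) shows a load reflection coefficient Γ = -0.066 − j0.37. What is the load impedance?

Z_L = Z_0·(1 + Γ)/(1 − Γ) = 75·(0.934 − j0.37)/(1.07 + j0.37)

Z_L ≈ 50.6 − j43.6 Ω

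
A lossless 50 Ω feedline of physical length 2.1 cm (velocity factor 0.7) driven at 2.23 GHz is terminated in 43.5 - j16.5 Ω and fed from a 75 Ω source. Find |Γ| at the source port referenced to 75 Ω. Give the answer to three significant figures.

|Γ| ≈ 0.29

λ = v/f = 0.7·c / 2.23 GHz = 0.0942 m
βl = 2π·l/λ = 2π × 0.223 = 80.3°
tan(βl) = 5.84
Z_in = Z_0·(Z_L + jZ_0·tanβl)/(Z_0 + jZ_L·tanβl) = 44.4 + j17 Ω
Γ_s = (Z_in − Z_s)/(Z_in + Z_s) = (-30.6 + j17)/(119 + j17), |Γ_s| = 0.29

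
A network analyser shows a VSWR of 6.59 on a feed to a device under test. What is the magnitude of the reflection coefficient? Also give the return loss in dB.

|Γ| ≈ 0.736; return loss ≈ 2.66 dB

|Γ| = (S − 1)/(S + 1) = (6.59 − 1)/(6.59 + 1) = 5.59/7.59
RL = −20·log₁₀|Γ| = −20·log₁₀(0.736)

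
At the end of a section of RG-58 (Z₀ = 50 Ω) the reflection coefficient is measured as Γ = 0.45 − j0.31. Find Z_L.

Z_L ≈ 88 − j77.8 Ω

Z_L = Z_0·(1 + Γ)/(1 − Γ) = 50·(1.45 − j0.31)/(0.55 + j0.31)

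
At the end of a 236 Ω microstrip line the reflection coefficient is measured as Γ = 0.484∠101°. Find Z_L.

Z_L ≈ 127 + j158 Ω

Z_L = Z_0·(1 + Γ)/(1 − Γ) = 236·(0.908 + j0.475)/(1.09 − j0.475)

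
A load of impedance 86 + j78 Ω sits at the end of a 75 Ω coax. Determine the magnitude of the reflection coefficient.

Γ = (Z_L − Z_0)/(Z_L + Z_0) = (11 + j78)/(161 + j78)
|Γ| = 78.8/179

|Γ| ≈ 0.44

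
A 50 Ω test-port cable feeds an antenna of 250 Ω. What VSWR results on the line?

Γ = (250 − 50)/(250 + 50) = 0.667
VSWR = (1 + 0.667)/(1 − 0.667)

VSWR ≈ 5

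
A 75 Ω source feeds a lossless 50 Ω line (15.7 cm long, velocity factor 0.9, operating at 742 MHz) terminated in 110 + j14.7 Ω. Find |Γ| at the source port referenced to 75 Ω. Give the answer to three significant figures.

|Γ| ≈ 0.339

λ = v/f = 0.9·c / 742 MHz = 0.364 m
βl = 2π·l/λ = 2π × 0.431 = 155°
tan(βl) = -0.459
Z_in = Z_0·(Z_L + jZ_0·tanβl)/(Z_0 + jZ_L·tanβl) = 57.7 + j44.1 Ω
Γ_s = (Z_in − Z_s)/(Z_in + Z_s) = (-17.3 + j44.1)/(133 + j44.1), |Γ_s| = 0.339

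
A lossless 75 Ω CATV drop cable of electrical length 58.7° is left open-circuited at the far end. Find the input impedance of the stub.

tan(βl) = 1.64
For an open-circuited stub, Z_in = −jZ_0·cot(βl) = −jZ_0/tan(βl)

Z_in ≈ −j45.6 Ω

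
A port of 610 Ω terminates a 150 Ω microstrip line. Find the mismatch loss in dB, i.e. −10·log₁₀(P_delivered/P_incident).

mismatch loss ≈ 1.98 dB

Γ = (610 − 150)/(610 + 150) = 0.605
|Γ|² = 0.366, so P_del/P_inc = 1 − |Γ|² = 0.634
ML = −10·log₁₀(1 − |Γ|²)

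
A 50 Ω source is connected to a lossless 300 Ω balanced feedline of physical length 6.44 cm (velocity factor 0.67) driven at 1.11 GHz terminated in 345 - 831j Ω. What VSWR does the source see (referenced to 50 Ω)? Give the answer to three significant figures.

VSWR ≈ 35.5

λ = v/f = 0.67·c / 1.11 GHz = 0.181 m
βl = 2π·l/λ = 2π × 0.356 = 128°
tan(βl) = -1.28
Z_in = Z_0·(Z_L + jZ_0·tanβl)/(Z_0 + jZ_L·tanβl) = 105 + j417 Ω
Γ_s = (Z_in − Z_s)/(Z_in + Z_s) = (55.4 + j417)/(155 + j417), |Γ_s| = 0.945
VSWR = (1 + |Γ_s|)/(1 − |Γ_s|)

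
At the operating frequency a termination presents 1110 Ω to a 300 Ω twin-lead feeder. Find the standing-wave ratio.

For a purely resistive load, VSWR = R_L/Z_0 or Z_0/R_L (whichever > 1) = 1110/300

VSWR ≈ 3.7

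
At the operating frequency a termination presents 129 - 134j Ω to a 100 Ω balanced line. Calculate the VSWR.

VSWR ≈ 3.14

Γ = (Z_L − Z_0)/(Z_L + Z_0) = (29 − j134)/(229 − j134)
|Γ| = 137/265 = 0.517
VSWR = (1 + |Γ|)/(1 − |Γ|) = 1.52/0.483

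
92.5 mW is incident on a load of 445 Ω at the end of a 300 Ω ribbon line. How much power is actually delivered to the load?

P_delivered ≈ 89 mW

Γ = (445 − 300)/(445 + 300) = 0.195
|Γ|² = 0.0379
P_refl = |Γ|²·P_inc = 3.5 mW, P_del = (1 − |Γ|²)·P_inc = 89 mW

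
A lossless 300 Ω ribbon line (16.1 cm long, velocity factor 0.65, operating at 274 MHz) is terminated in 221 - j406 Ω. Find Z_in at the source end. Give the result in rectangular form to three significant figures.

Z_in ≈ 80.6 + j119 Ω

λ = v/f = 0.65·c / 274 MHz = 0.712 m
βl = 2π·l/λ = 2π × 0.226 = 81.4°
tan(βl) = tan(81.4°) = 6.64
Z_in = Z_0·(Z_L + jZ_0·tanβl)/(Z_0 + jZ_L·tanβl)
     = 300·(221 + j1590)/(3000 + j1470)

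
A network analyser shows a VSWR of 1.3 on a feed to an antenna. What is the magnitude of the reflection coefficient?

|Γ| = (S − 1)/(S + 1) = (1.3 − 1)/(1.3 + 1) = 0.3/2.3

|Γ| ≈ 0.13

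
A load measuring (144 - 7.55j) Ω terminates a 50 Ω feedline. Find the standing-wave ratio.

Γ = (Z_L − Z_0)/(Z_L + Z_0) = (94 − j7.55)/(194 − j7.55)
|Γ| = 94.3/194 = 0.486
VSWR = (1 + |Γ|)/(1 − |Γ|) = 1.49/0.514

VSWR ≈ 2.89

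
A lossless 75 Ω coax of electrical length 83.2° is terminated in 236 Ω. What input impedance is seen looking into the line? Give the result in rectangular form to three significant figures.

tan(βl) = tan(83.2°) = 8.39
Z_in = Z_0·(Z_L + jZ_0·tanβl)/(Z_0 + jZ_L·tanβl)
     = 75·(236 + j629)/(75 + j1980)

Z_in ≈ 24.1 − j8.03 Ω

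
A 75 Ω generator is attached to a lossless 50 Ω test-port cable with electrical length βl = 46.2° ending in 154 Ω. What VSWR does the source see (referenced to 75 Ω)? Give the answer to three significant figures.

VSWR ≈ 3.45

tan(βl) = 1.04
Z_in = Z_0·(Z_L + jZ_0·tanβl)/(Z_0 + jZ_L·tanβl) = 28.4 − j39.1 Ω
Γ_s = (Z_in − Z_s)/(Z_in + Z_s) = (-46.6 − j39.1)/(103 − j39.1), |Γ_s| = 0.55
VSWR = (1 + |Γ_s|)/(1 − |Γ_s|)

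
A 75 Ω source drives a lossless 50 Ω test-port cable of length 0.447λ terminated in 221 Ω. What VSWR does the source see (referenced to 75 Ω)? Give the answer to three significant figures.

βl = 2π × 0.447 = 161°
tan(βl) = -0.346
Z_in = Z_0·(Z_L + jZ_0·tanβl)/(Z_0 + jZ_L·tanβl) = 74.1 + j96.1 Ω
Γ_s = (Z_in − Z_s)/(Z_in + Z_s) = (-0.857 + j96.1)/(149 + j96.1), |Γ_s| = 0.541
VSWR = (1 + |Γ_s|)/(1 − |Γ_s|)

VSWR ≈ 3.36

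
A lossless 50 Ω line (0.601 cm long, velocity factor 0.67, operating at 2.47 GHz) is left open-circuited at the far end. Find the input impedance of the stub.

Z_in ≈ −j99.9 Ω

λ = v/f = 0.67·c / 2.47 GHz = 0.0814 m
βl = 2π·l/λ = 2π × 0.0739 = 26.6°
tan(βl) = 0.5
For an open-circuited stub, Z_in = −jZ_0·cot(βl) = −jZ_0/tan(βl)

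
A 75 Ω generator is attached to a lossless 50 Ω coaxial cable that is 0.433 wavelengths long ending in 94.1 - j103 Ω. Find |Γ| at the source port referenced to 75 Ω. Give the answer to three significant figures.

βl = 2π × 0.433 = 156°
tan(βl) = -0.448
Z_in = Z_0·(Z_L + jZ_0·tanβl)/(Z_0 + jZ_L·tanβl) = 158 + j97.1 Ω
Γ_s = (Z_in − Z_s)/(Z_in + Z_s) = (82.8 + j97.1)/(233 + j97.1), |Γ_s| = 0.506

|Γ| ≈ 0.506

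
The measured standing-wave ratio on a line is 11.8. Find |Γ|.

|Γ| = (S − 1)/(S + 1) = (11.8 − 1)/(11.8 + 1) = 10.8/12.8

|Γ| ≈ 0.844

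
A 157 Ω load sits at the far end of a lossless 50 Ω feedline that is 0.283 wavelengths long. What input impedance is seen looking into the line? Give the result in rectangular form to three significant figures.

Z_in ≈ 16.6 + j9.41 Ω

βl = 2π × 0.283 = 102°
tan(βl) = tan(102°) = -4.75
Z_in = Z_0·(Z_L + jZ_0·tanβl)/(Z_0 + jZ_L·tanβl)
     = 50·(157 − j238)/(50 − j746)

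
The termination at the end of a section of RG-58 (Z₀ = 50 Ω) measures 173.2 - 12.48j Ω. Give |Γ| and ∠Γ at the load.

Γ ≈ 0.554 ∠ -2.58°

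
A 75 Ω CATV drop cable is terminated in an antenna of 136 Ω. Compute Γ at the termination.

Γ = (Z_L − Z_0)/(Z_L + Z_0) = (136 − 75)/(136 + 75) = 61/211

Γ = 0.289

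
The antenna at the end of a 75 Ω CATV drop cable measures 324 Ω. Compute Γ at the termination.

Γ = (Z_L − Z_0)/(Z_L + Z_0) = (324 − 75)/(324 + 75) = 249/399

Γ = 0.624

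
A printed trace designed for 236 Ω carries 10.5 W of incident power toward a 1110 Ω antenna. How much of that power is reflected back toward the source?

P_reflected ≈ 4.43 W

Γ = (1110 − 236)/(1110 + 236) = 0.649
|Γ|² = 0.422
P_refl = |Γ|²·P_inc = 4.43 W, P_del = (1 − |Γ|²)·P_inc = 6.07 W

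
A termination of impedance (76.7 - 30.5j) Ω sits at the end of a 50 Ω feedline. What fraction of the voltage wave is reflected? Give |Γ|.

Γ = (Z_L − Z_0)/(Z_L + Z_0) = (26.7 − j30.5)/(126.7 − j30.5)
|Γ| = 40.5/130

|Γ| ≈ 0.311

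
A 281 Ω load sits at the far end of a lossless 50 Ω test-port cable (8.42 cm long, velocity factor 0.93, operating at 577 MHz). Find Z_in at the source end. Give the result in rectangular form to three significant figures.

λ = v/f = 0.93·c / 577 MHz = 0.484 m
βl = 2π·l/λ = 2π × 0.174 = 62.7°
tan(βl) = tan(62.7°) = 1.94
Z_in = Z_0·(Z_L + jZ_0·tanβl)/(Z_0 + jZ_L·tanβl)
     = 50·(281 + j96.8)/(50 + j544)

Z_in ≈ 11.2 − j24.8 Ω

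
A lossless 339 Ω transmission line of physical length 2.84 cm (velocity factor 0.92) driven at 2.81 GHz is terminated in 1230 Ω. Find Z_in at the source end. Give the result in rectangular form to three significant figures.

λ = v/f = 0.92·c / 2.81 GHz = 0.0982 m
βl = 2π·l/λ = 2π × 0.289 = 104°
tan(βl) = tan(104°) = -3.98
Z_in = Z_0·(Z_L + jZ_0·tanβl)/(Z_0 + jZ_L·tanβl)
     = 339·(1230 − j1350)/(339 − j4900)

Z_in ≈ 98.8 + j78.3 Ω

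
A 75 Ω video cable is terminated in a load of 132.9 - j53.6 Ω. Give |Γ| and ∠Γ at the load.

Γ ≈ 0.367 ∠ -28.3°

Γ = (Z_L − Z_0)/(Z_L + Z_0) = (57.9 − j53.6)/(207.9 − j53.6)
|Γ| = 78.9/215 = 0.367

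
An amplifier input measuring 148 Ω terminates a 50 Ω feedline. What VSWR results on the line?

VSWR ≈ 2.96

For a purely resistive load, VSWR = R_L/Z_0 or Z_0/R_L (whichever > 1) = 148/50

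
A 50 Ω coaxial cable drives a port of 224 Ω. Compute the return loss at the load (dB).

RL ≈ 3.94 dB

Γ = (224 − 50)/(224 + 50) = 0.635
RL = −20·log₁₀|Γ| = −20·log₁₀(0.635)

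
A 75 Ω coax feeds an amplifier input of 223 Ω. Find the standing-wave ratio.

VSWR ≈ 2.97

Γ = (223 − 75)/(223 + 75) = 0.497
VSWR = (1 + 0.497)/(1 − 0.497)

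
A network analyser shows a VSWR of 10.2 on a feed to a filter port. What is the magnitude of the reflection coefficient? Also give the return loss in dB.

|Γ| ≈ 0.821; return loss ≈ 1.71 dB

|Γ| = (S − 1)/(S + 1) = (10.2 − 1)/(10.2 + 1) = 9.2/11.2
RL = −20·log₁₀|Γ| = −20·log₁₀(0.821)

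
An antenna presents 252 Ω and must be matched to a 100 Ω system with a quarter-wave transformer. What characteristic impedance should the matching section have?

Z_qwt ≈ 159 Ω

Z_qwt = √(Z_0·R_L) = √(100 × 252) = √25200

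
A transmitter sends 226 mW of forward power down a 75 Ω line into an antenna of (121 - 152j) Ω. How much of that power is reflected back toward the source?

|Γ| = |(46 − j152)/(196 − j152)| = 0.64
|Γ|² = 0.41
P_refl = |Γ|²·P_inc = 92.6 mW, P_del = (1 − |Γ|²)·P_inc = 133 mW

P_reflected ≈ 92.6 mW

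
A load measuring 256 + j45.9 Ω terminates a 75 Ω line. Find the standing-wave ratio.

Γ = (Z_L − Z_0)/(Z_L + Z_0) = (181 + j45.9)/(331 + j45.9)
|Γ| = 187/334 = 0.559
VSWR = (1 + |Γ|)/(1 − |Γ|) = 1.56/0.441

VSWR ≈ 3.53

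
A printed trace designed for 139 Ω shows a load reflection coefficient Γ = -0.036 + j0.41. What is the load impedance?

Z_L = Z_0·(1 + Γ)/(1 − Γ) = 139·(0.964 + j0.41)/(1.04 − j0.41)

Z_L ≈ 93 + j91.8 Ω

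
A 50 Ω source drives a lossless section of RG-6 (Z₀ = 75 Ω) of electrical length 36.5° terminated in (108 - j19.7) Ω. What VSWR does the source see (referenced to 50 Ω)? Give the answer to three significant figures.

tan(βl) = 0.74
Z_in = Z_0·(Z_L + jZ_0·tanβl)/(Z_0 + jZ_L·tanβl) = 65.2 − j28.2 Ω
Γ_s = (Z_in − Z_s)/(Z_in + Z_s) = (15.2 − j28.2)/(115 − j28.2), |Γ_s| = 0.27
VSWR = (1 + |Γ_s|)/(1 − |Γ_s|)

VSWR ≈ 1.74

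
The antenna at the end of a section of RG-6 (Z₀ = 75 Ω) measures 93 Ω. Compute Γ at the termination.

Γ = (Z_L − Z_0)/(Z_L + Z_0) = (93 − 75)/(93 + 75) = 18/168

Γ = 0.107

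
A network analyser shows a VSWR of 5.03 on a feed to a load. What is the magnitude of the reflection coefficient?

|Γ| ≈ 0.668

|Γ| = (S − 1)/(S + 1) = (5.03 − 1)/(5.03 + 1) = 4.03/6.03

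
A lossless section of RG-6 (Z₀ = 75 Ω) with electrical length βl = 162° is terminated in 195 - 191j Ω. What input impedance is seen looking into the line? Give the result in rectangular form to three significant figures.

Z_in ≈ 290 + j172 Ω

tan(βl) = tan(162°) = -0.325
Z_in = Z_0·(Z_L + jZ_0·tanβl)/(Z_0 + jZ_L·tanβl)
     = 75·(195 − j215)/(12.9 − j63.4)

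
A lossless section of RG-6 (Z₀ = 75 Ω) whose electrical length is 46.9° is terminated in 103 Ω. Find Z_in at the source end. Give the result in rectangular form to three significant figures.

tan(βl) = tan(46.9°) = 1.07
Z_in = Z_0·(Z_L + jZ_0·tanβl)/(Z_0 + jZ_L·tanβl)
     = 75·(103 + j80.1)/(75 + j110)

Z_in ≈ 70 − j22.5 Ω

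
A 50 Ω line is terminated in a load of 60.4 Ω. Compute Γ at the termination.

Γ = 0.0942

Γ = (Z_L − Z_0)/(Z_L + Z_0) = (60.4 − 50)/(60.4 + 50) = 10.4/110.4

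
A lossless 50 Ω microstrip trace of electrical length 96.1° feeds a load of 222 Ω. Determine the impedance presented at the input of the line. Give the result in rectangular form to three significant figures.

tan(βl) = tan(96.1°) = -9.36
Z_in = Z_0·(Z_L + jZ_0·tanβl)/(Z_0 + jZ_L·tanβl)
     = 50·(222 − j468)/(50 − j2080)

Z_in ≈ 11.4 + j5.07 Ω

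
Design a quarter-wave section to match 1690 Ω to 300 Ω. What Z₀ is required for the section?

Z_qwt = √(Z_0·R_L) = √(300 × 1690) = √507000

Z_qwt ≈ 712 Ω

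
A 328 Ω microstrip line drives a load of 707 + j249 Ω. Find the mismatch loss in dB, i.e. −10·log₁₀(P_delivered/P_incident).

Γ = (379 + j249)/(1035 + j249), |Γ| = 0.426
|Γ|² = 0.181, so P_del/P_inc = 1 − |Γ|² = 0.819
ML = −10·log₁₀(1 − |Γ|²)

mismatch loss ≈ 0.87 dB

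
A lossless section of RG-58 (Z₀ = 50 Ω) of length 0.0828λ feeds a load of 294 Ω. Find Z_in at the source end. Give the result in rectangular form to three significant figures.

Z_in ≈ 31.6 − j77.9 Ω

βl = 2π × 0.0828 = 29.8°
tan(βl) = tan(29.8°) = 0.573
Z_in = Z_0·(Z_L + jZ_0·tanβl)/(Z_0 + jZ_L·tanβl)
     = 50·(294 + j28.6)/(50 + j168)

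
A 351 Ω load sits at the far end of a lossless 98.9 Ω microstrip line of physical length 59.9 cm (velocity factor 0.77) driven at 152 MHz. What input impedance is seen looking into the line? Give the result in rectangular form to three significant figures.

Z_in ≈ 64.8 + j103 Ω

λ = v/f = 0.77·c / 152 MHz = 1.52 m
βl = 2π·l/λ = 2π × 0.394 = 142°
tan(βl) = tan(142°) = -0.784
Z_in = Z_0·(Z_L + jZ_0·tanβl)/(Z_0 + jZ_L·tanβl)
     = 98.9·(351 − j77.6)/(98.9 − j275)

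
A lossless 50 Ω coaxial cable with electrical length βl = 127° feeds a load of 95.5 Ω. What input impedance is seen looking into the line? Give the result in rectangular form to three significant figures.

tan(βl) = tan(127°) = -1.33
Z_in = Z_0·(Z_L + jZ_0·tanβl)/(Z_0 + jZ_L·tanβl)
     = 50·(95.5 − j66.4)/(50 − j127)

Z_in ≈ 35.5 + j23.7 Ω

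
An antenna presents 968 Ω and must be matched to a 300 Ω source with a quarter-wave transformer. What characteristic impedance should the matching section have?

Z_qwt = √(Z_0·R_L) = √(300 × 968) = √290400

Z_qwt ≈ 539 Ω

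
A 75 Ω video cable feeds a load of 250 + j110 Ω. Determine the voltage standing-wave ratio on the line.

VSWR ≈ 4.03

Γ = (Z_L − Z_0)/(Z_L + Z_0) = (175 + j110)/(325 + j110)
|Γ| = 207/343 = 0.602
VSWR = (1 + |Γ|)/(1 − |Γ|) = 1.6/0.398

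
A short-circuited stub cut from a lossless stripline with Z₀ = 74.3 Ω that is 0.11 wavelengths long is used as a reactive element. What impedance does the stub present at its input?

Z_in ≈ +j61.5 Ω

βl = 2π × 0.11 = 39.6°
tan(βl) = 0.827
For a short-circuited stub, Z_in = jZ_0·tan(βl)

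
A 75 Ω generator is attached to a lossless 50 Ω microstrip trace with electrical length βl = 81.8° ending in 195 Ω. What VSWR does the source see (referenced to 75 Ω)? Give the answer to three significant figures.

VSWR ≈ 5.79

tan(βl) = 6.94
Z_in = Z_0·(Z_L + jZ_0·tanβl)/(Z_0 + jZ_L·tanβl) = 13.1 − j6.72 Ω
Γ_s = (Z_in − Z_s)/(Z_in + Z_s) = (-61.9 − j6.72)/(88.1 − j6.72), |Γ_s| = 0.705
VSWR = (1 + |Γ_s|)/(1 − |Γ_s|)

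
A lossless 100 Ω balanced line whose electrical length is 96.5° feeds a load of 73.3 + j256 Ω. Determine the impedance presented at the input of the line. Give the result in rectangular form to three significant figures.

tan(βl) = tan(96.5°) = -8.78
Z_in = Z_0·(Z_L + jZ_0·tanβl)/(Z_0 + jZ_L·tanβl)
     = 100·(73.3 − j622)/(2350 − j643)

Z_in ≈ 9.66 − j23.8 Ω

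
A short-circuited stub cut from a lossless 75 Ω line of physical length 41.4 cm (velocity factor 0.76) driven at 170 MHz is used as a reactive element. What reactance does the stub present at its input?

λ = v/f = 0.76·c / 170 MHz = 1.34 m
βl = 2π·l/λ = 2π × 0.309 = 111°
tan(βl) = -2.59
For a short-circuited stub, Z_in = jZ_0·tan(βl)

X_in ≈ -194 Ω (capacitive)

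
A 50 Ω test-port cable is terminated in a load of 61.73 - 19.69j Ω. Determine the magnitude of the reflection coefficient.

|Γ| ≈ 0.202

Γ = (Z_L − Z_0)/(Z_L + Z_0) = (11.73 − j19.69)/(111.7 − j19.69)
|Γ| = 22.9/113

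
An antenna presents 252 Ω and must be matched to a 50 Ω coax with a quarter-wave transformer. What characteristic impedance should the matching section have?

Z_qwt ≈ 112 Ω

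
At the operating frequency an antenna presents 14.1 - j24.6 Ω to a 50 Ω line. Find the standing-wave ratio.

VSWR ≈ 4.46

Γ = (Z_L − Z_0)/(Z_L + Z_0) = (-35.9 − j24.6)/(64.1 − j24.6)
|Γ| = 43.5/68.7 = 0.634
VSWR = (1 + |Γ|)/(1 − |Γ|) = 1.63/0.366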